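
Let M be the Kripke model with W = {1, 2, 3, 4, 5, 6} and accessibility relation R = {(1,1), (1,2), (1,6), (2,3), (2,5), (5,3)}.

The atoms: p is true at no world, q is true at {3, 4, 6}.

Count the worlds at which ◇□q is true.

3

1: successors {1, 2, 6}; □q there: 1:F, 2:F, 6:T. ✓
2: successors {3, 5}; □q there: 3:T, 5:T. ✓
3: no successors, so ◇□q fails. ✗
4: no successors, so ◇□q fails. ✗
5: successors {3}; □q there: 3:T. ✓
6: no successors, so ◇□q fails. ✗
Satisfying worlds: {1, 2, 5}.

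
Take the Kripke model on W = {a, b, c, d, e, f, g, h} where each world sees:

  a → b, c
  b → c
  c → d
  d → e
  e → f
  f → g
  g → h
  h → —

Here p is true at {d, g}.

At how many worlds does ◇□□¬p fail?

a: successors {b, c}; □□¬p there: b:F, c:T. ✓
b: successors {c}; □□¬p there: c:T. ✓
c: successors {d}; □□¬p there: d:T. ✓
d: successors {e}; □□¬p there: e:F. ✗
e: successors {f}; □□¬p there: f:T. ✓
f: successors {g}; □□¬p there: g:T. ✓
g: successors {h}; □□¬p there: h:T. ✓
h: no successors, so ◇□□¬p fails. ✗
Satisfying worlds: {a, b, c, e, f, g}.
So ◇□□¬p fails at the other 2 worlds.

2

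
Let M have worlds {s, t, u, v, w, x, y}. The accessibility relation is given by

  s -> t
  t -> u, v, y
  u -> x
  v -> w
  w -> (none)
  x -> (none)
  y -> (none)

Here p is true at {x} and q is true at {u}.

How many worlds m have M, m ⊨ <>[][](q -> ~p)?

s: successors {t}; [][](q -> ~p) there: t:T. ✓
t: successors {u, v, y}; [][](q -> ~p) there: u:T, v:T, y:T. ✓
u: successors {x}; [][](q -> ~p) there: x:T. ✓
v: successors {w}; [][](q -> ~p) there: w:T. ✓
w: no successors, so <>[][](q -> ~p) fails. ✗
x: no successors, so <>[][](q -> ~p) fails. ✗
y: no successors, so <>[][](q -> ~p) fails. ✗
Satisfying worlds: {s, t, u, v}.

4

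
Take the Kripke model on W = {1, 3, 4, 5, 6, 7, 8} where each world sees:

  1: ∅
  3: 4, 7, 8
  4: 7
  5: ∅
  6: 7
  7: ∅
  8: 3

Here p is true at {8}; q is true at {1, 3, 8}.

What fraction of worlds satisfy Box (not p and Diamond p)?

1: no successors, so Box (not p and Diamond p) holds vacuously. ✓
3: successors {4, 7, 8}; not p and Diamond p there: 4:F, 7:F, 8:F. ✗
4: successors {7}; not p and Diamond p there: 7:F. ✗
5: no successors, so Box (not p and Diamond p) holds vacuously. ✓
6: successors {7}; not p and Diamond p there: 7:F. ✗
7: no successors, so Box (not p and Diamond p) holds vacuously. ✓
8: successors {3}; not p and Diamond p there: 3:T. ✓
That's 4 of 7 worlds, so 4/7.

4/7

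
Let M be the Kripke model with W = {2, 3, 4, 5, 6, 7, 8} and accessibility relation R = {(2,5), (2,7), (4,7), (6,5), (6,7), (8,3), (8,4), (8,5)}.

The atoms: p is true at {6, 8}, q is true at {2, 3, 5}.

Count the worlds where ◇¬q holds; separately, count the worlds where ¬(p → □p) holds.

For ◇¬q:
2: successors {5, 7}; ¬q there: 5:F, 7:T. ✓
3: no successors, so ◇¬q fails. ✗
4: successors {7}; ¬q there: 7:T. ✓
5: no successors, so ◇¬q fails. ✗
6: successors {5, 7}; ¬q there: 5:F, 7:T. ✓
7: no successors, so ◇¬q fails. ✗
8: successors {3, 4, 5}; ¬q there: 3:F, 4:T, 5:F. ✓
— 4 worlds.
For ¬(p → □p):
2: p → □p is T. ✗
3: p → □p is T. ✗
4: p → □p is T. ✗
5: p → □p is T. ✗
6: p → □p is F. ✓
7: p → □p is T. ✗
8: p → □p is F. ✓
— 2 worlds.

4 and 2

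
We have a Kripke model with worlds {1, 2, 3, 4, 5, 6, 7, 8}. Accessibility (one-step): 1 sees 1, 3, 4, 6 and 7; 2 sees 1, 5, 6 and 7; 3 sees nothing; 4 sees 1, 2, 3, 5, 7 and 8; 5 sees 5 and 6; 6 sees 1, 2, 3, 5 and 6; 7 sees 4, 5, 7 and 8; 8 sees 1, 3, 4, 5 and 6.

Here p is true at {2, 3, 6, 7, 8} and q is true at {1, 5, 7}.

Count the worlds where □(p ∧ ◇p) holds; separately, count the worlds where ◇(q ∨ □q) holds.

For □(p ∧ ◇p):
1: successors {1, 3, 4, 6, 7}; p ∧ ◇p there: 1:F, 3:F, 4:F, 6:T, 7:T. ✗
2: successors {1, 5, 6, 7}; p ∧ ◇p there: 1:F, 5:F, 6:T, 7:T. ✗
3: no successors, so □(p ∧ ◇p) holds vacuously. ✓
4: successors {1, 2, 3, 5, 7, 8}; p ∧ ◇p there: 1:F, 2:T, 3:F, 5:F, 7:T, 8:T. ✗
5: successors {5, 6}; p ∧ ◇p there: 5:F, 6:T. ✗
6: successors {1, 2, 3, 5, 6}; p ∧ ◇p there: 1:F, 2:T, 3:F, 5:F, 6:T. ✗
7: successors {4, 5, 7, 8}; p ∧ ◇p there: 4:F, 5:F, 7:T, 8:T. ✗
8: successors {1, 3, 4, 5, 6}; p ∧ ◇p there: 1:F, 3:F, 4:F, 5:F, 6:T. ✗
— 1 world.
For ◇(q ∨ □q):
1: successors {1, 3, 4, 6, 7}; q ∨ □q there: 1:T, 3:T, 4:F, 6:F, 7:T. ✓
2: successors {1, 5, 6, 7}; q ∨ □q there: 1:T, 5:T, 6:F, 7:T. ✓
3: no successors, so ◇(q ∨ □q) fails. ✗
4: successors {1, 2, 3, 5, 7, 8}; q ∨ □q there: 1:T, 2:F, 3:T, 5:T, 7:T, 8:F. ✓
5: successors {5, 6}; q ∨ □q there: 5:T, 6:F. ✓
6: successors {1, 2, 3, 5, 6}; q ∨ □q there: 1:T, 2:F, 3:T, 5:T, 6:F. ✓
7: successors {4, 5, 7, 8}; q ∨ □q there: 4:F, 5:T, 7:T, 8:F. ✓
8: successors {1, 3, 4, 5, 6}; q ∨ □q there: 1:T, 3:T, 4:F, 5:T, 6:F. ✓
— 7 worlds.

1 and 7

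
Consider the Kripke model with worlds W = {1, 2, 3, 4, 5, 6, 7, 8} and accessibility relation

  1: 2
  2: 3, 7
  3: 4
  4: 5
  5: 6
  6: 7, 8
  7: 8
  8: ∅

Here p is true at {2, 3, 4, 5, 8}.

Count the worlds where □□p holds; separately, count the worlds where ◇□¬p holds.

For □□p:
1: successors {2}; □p there: 2:F. ✗
2: successors {3, 7}; □p there: 3:T, 7:T. ✓
3: successors {4}; □p there: 4:T. ✓
4: successors {5}; □p there: 5:F. ✗
5: successors {6}; □p there: 6:F. ✗
6: successors {7, 8}; □p there: 7:T, 8:T. ✓
7: successors {8}; □p there: 8:T. ✓
8: no successors, so □□p holds vacuously. ✓
— 5 worlds.
For ◇□¬p:
1: successors {2}; □¬p there: 2:F. ✗
2: successors {3, 7}; □¬p there: 3:F, 7:F. ✗
3: successors {4}; □¬p there: 4:F. ✗
4: successors {5}; □¬p there: 5:T. ✓
5: successors {6}; □¬p there: 6:F. ✗
6: successors {7, 8}; □¬p there: 7:F, 8:T. ✓
7: successors {8}; □¬p there: 8:T. ✓
8: no successors, so ◇□¬p fails. ✗
— 3 worlds.

5 and 3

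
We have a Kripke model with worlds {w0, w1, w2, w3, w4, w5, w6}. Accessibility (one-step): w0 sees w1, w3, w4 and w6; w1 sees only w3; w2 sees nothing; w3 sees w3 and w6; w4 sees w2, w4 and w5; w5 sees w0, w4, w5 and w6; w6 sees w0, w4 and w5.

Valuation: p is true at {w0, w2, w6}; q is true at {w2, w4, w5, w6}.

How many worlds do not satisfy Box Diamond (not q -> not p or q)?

w0: successors {w1, w3, w4, w6}; Diamond (not q -> not p or q) there: w1:T, w3:T, w4:T, w6:T. ✓
w1: successors {w3}; Diamond (not q -> not p or q) there: w3:T. ✓
w2: no successors, so Box Diamond (not q -> not p or q) holds vacuously. ✓
w3: successors {w3, w6}; Diamond (not q -> not p or q) there: w3:T, w6:T. ✓
w4: successors {w2, w4, w5}; Diamond (not q -> not p or q) there: w2:F, w4:T, w5:T. ✗
w5: successors {w0, w4, w5, w6}; Diamond (not q -> not p or q) there: w0:T, w4:T, w5:T, w6:T. ✓
w6: successors {w0, w4, w5}; Diamond (not q -> not p or q) there: w0:T, w4:T, w5:T. ✓
Satisfying worlds: {w0, w1, w2, w3, w5, w6}.
So Box Diamond (not q -> not p or q) fails at the other 1 world.

1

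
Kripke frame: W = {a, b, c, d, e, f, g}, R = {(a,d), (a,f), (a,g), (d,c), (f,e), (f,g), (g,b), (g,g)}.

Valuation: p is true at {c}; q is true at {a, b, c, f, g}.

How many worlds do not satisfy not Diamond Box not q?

a: Diamond Box not q is F. ✓
b: Diamond Box not q is F. ✓
c: Diamond Box not q is F. ✓
d: Diamond Box not q is T. ✗
e: Diamond Box not q is F. ✓
f: Diamond Box not q is T. ✗
g: Diamond Box not q is T. ✗
Satisfying worlds: {a, b, c, e}.
So not Diamond Box not q fails at the other 3 worlds.

3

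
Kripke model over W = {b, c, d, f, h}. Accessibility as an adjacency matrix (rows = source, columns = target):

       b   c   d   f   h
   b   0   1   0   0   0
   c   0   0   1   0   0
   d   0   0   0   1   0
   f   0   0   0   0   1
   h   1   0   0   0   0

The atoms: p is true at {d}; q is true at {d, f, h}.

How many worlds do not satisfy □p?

4

b: successors {c}; p there: c:F. ✗
c: successors {d}; p there: d:T. ✓
d: successors {f}; p there: f:F. ✗
f: successors {h}; p there: h:F. ✗
h: successors {b}; p there: b:F. ✗
Satisfying worlds: {c}.
So □p fails at the other 4 worlds.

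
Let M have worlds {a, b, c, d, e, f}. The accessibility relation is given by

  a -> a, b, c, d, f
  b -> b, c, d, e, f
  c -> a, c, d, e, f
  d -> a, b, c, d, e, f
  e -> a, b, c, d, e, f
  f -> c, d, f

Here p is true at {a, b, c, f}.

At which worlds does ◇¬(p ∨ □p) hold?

{a, b, c, d, e, f}

a: successors {a, b, c, d, f}; ¬(p ∨ □p) there: a:F, b:F, c:F, d:T, f:F. ✓
b: successors {b, c, d, e, f}; ¬(p ∨ □p) there: b:F, c:F, d:T, e:T, f:F. ✓
c: successors {a, c, d, e, f}; ¬(p ∨ □p) there: a:F, c:F, d:T, e:T, f:F. ✓
d: successors {a, b, c, d, e, f}; ¬(p ∨ □p) there: a:F, b:F, c:F, d:T, e:T, f:F. ✓
e: successors {a, b, c, d, e, f}; ¬(p ∨ □p) there: a:F, b:F, c:F, d:T, e:T, f:F. ✓
f: successors {c, d, f}; ¬(p ∨ □p) there: c:F, d:T, f:F. ✓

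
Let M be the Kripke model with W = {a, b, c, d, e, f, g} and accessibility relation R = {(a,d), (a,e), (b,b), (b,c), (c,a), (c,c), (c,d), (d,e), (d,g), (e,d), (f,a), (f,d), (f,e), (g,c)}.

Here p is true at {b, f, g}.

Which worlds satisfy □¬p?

{a, c, e, f, g}

a: successors {d, e}; ¬p there: d:T, e:T. ✓
b: successors {b, c}; ¬p there: b:F, c:T. ✗
c: successors {a, c, d}; ¬p there: a:T, c:T, d:T. ✓
d: successors {e, g}; ¬p there: e:T, g:F. ✗
e: successors {d}; ¬p there: d:T. ✓
f: successors {a, d, e}; ¬p there: a:T, d:T, e:T. ✓
g: successors {c}; ¬p there: c:T. ✓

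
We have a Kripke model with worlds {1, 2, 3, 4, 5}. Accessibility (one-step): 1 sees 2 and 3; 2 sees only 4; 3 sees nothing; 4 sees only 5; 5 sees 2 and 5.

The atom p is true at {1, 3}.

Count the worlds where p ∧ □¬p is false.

4

1: p is T, □¬p is F. ✗
2: p is F, □¬p is T. ✗
3: p is T, □¬p is T. ✓
4: p is F, □¬p is T. ✗
5: p is F, □¬p is T. ✗
Satisfying worlds: {3}.
So p ∧ □¬p fails at the other 4 worlds.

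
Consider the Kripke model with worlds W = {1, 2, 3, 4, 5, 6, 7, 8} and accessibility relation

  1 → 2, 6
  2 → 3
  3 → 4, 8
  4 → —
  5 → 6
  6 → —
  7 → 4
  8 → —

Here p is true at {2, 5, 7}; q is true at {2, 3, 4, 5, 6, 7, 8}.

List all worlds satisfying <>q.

{1, 2, 3, 5, 7}

1: successors {2, 6}; q there: 2:T, 6:T. ✓
2: successors {3}; q there: 3:T. ✓
3: successors {4, 8}; q there: 4:T, 8:T. ✓
4: no successors, so <>q fails. ✗
5: successors {6}; q there: 6:T. ✓
6: no successors, so <>q fails. ✗
7: successors {4}; q there: 4:T. ✓
8: no successors, so <>q fails. ✗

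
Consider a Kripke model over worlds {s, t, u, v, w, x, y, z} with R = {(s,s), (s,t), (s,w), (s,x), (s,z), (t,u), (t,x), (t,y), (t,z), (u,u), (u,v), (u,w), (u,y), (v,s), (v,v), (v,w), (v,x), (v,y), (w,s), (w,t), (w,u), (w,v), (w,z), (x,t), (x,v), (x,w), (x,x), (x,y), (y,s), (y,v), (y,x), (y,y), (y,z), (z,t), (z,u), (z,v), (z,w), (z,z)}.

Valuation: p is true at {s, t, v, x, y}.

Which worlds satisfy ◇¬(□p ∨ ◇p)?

s: successors {s, t, w, x, z}; ¬(□p ∨ ◇p) there: s:F, t:F, w:F, x:F, z:F. ✗
t: successors {u, x, y, z}; ¬(□p ∨ ◇p) there: u:F, x:F, y:F, z:F. ✗
u: successors {u, v, w, y}; ¬(□p ∨ ◇p) there: u:F, v:F, w:F, y:F. ✗
v: successors {s, v, w, x, y}; ¬(□p ∨ ◇p) there: s:F, v:F, w:F, x:F, y:F. ✗
w: successors {s, t, u, v, z}; ¬(□p ∨ ◇p) there: s:F, t:F, u:F, v:F, z:F. ✗
x: successors {t, v, w, x, y}; ¬(□p ∨ ◇p) there: t:F, v:F, w:F, x:F, y:F. ✗
y: successors {s, v, x, y, z}; ¬(□p ∨ ◇p) there: s:F, v:F, x:F, y:F, z:F. ✗
z: successors {t, u, v, w, z}; ¬(□p ∨ ◇p) there: t:F, u:F, v:F, w:F, z:F. ✗

∅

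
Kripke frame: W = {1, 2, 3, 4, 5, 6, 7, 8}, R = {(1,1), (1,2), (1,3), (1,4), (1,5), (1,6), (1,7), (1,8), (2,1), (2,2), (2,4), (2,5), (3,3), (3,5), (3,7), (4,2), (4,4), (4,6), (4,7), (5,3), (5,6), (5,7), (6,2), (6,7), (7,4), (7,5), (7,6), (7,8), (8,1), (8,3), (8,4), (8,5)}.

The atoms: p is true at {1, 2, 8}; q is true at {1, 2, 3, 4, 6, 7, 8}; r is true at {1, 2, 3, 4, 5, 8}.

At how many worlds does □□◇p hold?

0

1: successors {1, 2, 3, 4, 5, 6, 7, 8}; □◇p there: 1:F, 2:F, 3:F, 4:T, 5:F, 6:T, 7:F, 8:F. ✗
2: successors {1, 2, 4, 5}; □◇p there: 1:F, 2:F, 4:T, 5:F. ✗
3: successors {3, 5, 7}; □◇p there: 3:F, 5:F, 7:F. ✗
4: successors {2, 4, 6, 7}; □◇p there: 2:F, 4:T, 6:T, 7:F. ✗
5: successors {3, 6, 7}; □◇p there: 3:F, 6:T, 7:F. ✗
6: successors {2, 7}; □◇p there: 2:F, 7:F. ✗
7: successors {4, 5, 6, 8}; □◇p there: 4:T, 5:F, 6:T, 8:F. ✗
8: successors {1, 3, 4, 5}; □◇p there: 1:F, 3:F, 4:T, 5:F. ✗
Satisfying worlds: ∅.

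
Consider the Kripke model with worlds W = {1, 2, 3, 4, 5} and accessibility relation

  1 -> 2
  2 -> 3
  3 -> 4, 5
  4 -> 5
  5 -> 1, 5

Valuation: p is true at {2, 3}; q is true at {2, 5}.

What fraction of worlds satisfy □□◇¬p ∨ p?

3/5

1: □□◇¬p is T, p is F. ✓
2: □□◇¬p is T, p is T. ✓
3: □□◇¬p is F, p is T. ✓
4: □□◇¬p is F, p is F. ✗
5: □□◇¬p is F, p is F. ✗
That's 3 of 5 worlds, so 3/5.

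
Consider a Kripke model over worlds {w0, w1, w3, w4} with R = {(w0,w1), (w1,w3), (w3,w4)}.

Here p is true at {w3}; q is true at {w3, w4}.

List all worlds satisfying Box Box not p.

{w1, w3, w4}

w0: successors {w1}; Box not p there: w1:F. ✗
w1: successors {w3}; Box not p there: w3:T. ✓
w3: successors {w4}; Box not p there: w4:T. ✓
w4: no successors, so Box Box not p holds vacuously. ✓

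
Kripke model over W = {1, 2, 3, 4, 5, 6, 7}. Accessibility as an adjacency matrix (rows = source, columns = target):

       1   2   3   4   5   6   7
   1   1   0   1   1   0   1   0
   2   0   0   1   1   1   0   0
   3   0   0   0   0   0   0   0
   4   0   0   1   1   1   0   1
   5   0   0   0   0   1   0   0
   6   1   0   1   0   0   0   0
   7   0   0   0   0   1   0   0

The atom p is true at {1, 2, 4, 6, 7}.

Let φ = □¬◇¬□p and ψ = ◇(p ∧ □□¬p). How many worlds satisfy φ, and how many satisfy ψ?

1 and 1

For □¬◇¬□p:
1: successors {1, 3, 4, 6}; ¬◇¬□p there: 1:F, 3:T, 4:F, 6:F. ✗
2: successors {3, 4, 5}; ¬◇¬□p there: 3:T, 4:F, 5:F. ✗
3: no successors, so □¬◇¬□p holds vacuously. ✓
4: successors {3, 4, 5, 7}; ¬◇¬□p there: 3:T, 4:F, 5:F, 7:F. ✗
5: successors {5}; ¬◇¬□p there: 5:F. ✗
6: successors {1, 3}; ¬◇¬□p there: 1:F, 3:T. ✗
7: successors {5}; ¬◇¬□p there: 5:F. ✗
— 1 world.
For ◇(p ∧ □□¬p):
1: successors {1, 3, 4, 6}; p ∧ □□¬p there: 1:F, 3:F, 4:F, 6:F. ✗
2: successors {3, 4, 5}; p ∧ □□¬p there: 3:F, 4:F, 5:F. ✗
3: no successors, so ◇(p ∧ □□¬p) fails. ✗
4: successors {3, 4, 5, 7}; p ∧ □□¬p there: 3:F, 4:F, 5:F, 7:T. ✓
5: successors {5}; p ∧ □□¬p there: 5:F. ✗
6: successors {1, 3}; p ∧ □□¬p there: 1:F, 3:F. ✗
7: successors {5}; p ∧ □□¬p there: 5:F. ✗
— 1 world.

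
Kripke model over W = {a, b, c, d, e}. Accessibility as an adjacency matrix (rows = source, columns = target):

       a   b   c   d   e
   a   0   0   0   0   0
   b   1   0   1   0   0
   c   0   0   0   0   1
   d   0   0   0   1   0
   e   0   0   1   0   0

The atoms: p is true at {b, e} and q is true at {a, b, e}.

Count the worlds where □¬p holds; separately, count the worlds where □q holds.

4 and 2

For □¬p:
a: no successors, so □¬p holds vacuously. ✓
b: successors {a, c}; ¬p there: a:T, c:T. ✓
c: successors {e}; ¬p there: e:F. ✗
d: successors {d}; ¬p there: d:T. ✓
e: successors {c}; ¬p there: c:T. ✓
— 4 worlds.
For □q:
a: no successors, so □q holds vacuously. ✓
b: successors {a, c}; q there: a:T, c:F. ✗
c: successors {e}; q there: e:T. ✓
d: successors {d}; q there: d:F. ✗
e: successors {c}; q there: c:F. ✗
— 2 worlds.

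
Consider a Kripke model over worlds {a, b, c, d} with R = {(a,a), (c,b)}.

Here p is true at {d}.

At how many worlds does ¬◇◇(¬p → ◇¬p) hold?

3

a: ◇◇(¬p → ◇¬p) is T. ✗
b: ◇◇(¬p → ◇¬p) is F. ✓
c: ◇◇(¬p → ◇¬p) is F. ✓
d: ◇◇(¬p → ◇¬p) is F. ✓
Satisfying worlds: {b, c, d}.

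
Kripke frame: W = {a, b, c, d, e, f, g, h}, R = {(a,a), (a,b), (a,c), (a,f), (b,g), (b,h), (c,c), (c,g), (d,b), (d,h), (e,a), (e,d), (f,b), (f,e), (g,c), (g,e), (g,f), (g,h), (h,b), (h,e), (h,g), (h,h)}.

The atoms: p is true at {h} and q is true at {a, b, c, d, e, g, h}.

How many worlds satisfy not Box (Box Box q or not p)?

a: Box (Box Box q or not p) is T. ✗
b: Box (Box Box q or not p) is F. ✓
c: Box (Box Box q or not p) is T. ✗
d: Box (Box Box q or not p) is F. ✓
e: Box (Box Box q or not p) is T. ✗
f: Box (Box Box q or not p) is T. ✗
g: Box (Box Box q or not p) is F. ✓
h: Box (Box Box q or not p) is F. ✓
Satisfying worlds: {b, d, g, h}.

4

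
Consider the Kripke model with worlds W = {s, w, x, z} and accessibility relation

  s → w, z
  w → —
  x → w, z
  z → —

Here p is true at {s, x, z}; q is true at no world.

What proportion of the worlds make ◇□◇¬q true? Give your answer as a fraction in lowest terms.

s: successors {w, z}; □◇¬q there: w:T, z:T. ✓
w: no successors, so ◇□◇¬q fails. ✗
x: successors {w, z}; □◇¬q there: w:T, z:T. ✓
z: no successors, so ◇□◇¬q fails. ✗
That's 2 of 4 worlds, so 2/4 = 1/2.

1/2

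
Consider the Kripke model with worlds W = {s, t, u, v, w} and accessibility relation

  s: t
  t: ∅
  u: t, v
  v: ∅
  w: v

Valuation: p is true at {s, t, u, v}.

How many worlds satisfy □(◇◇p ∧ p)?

s: successors {t}; ◇◇p ∧ p there: t:F. ✗
t: no successors, so □(◇◇p ∧ p) holds vacuously. ✓
u: successors {t, v}; ◇◇p ∧ p there: t:F, v:F. ✗
v: no successors, so □(◇◇p ∧ p) holds vacuously. ✓
w: successors {v}; ◇◇p ∧ p there: v:F. ✗
Satisfying worlds: {t, v}.

2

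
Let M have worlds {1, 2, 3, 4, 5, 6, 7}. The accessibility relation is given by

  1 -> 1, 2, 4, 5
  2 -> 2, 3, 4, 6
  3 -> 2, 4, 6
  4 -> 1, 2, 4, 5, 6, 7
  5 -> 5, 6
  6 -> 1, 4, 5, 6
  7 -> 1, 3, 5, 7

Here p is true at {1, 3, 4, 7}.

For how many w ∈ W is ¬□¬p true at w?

1: □¬p is F. ✓
2: □¬p is F. ✓
3: □¬p is F. ✓
4: □¬p is F. ✓
5: □¬p is T. ✗
6: □¬p is F. ✓
7: □¬p is F. ✓
Satisfying worlds: {1, 2, 3, 4, 6, 7}.

6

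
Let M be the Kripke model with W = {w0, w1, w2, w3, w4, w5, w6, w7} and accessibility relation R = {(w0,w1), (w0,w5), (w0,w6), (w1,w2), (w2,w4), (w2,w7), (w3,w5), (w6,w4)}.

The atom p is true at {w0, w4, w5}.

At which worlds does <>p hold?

w0: successors {w1, w5, w6}; p there: w1:F, w5:T, w6:F. ✓
w1: successors {w2}; p there: w2:F. ✗
w2: successors {w4, w7}; p there: w4:T, w7:F. ✓
w3: successors {w5}; p there: w5:T. ✓
w4: no successors, so <>p fails. ✗
w5: no successors, so <>p fails. ✗
w6: successors {w4}; p there: w4:T. ✓
w7: no successors, so <>p fails. ✗

{w0, w2, w3, w6}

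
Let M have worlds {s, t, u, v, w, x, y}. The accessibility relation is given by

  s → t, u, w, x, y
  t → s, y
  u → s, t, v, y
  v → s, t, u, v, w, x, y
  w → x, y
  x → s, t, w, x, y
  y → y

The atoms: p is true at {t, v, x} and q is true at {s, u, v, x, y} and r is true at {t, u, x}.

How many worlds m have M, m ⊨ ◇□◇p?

s: successors {t, u, w, x, y}; □◇p there: t:F, u:F, w:F, x:F, y:F. ✗
t: successors {s, y}; □◇p there: s:F, y:F. ✗
u: successors {s, t, v, y}; □◇p there: s:F, t:F, v:F, y:F. ✗
v: successors {s, t, u, v, w, x, y}; □◇p there: s:F, t:F, u:F, v:F, w:F, x:F, y:F. ✗
w: successors {x, y}; □◇p there: x:F, y:F. ✗
x: successors {s, t, w, x, y}; □◇p there: s:F, t:F, w:F, x:F, y:F. ✗
y: successors {y}; □◇p there: y:F. ✗
Satisfying worlds: ∅.

0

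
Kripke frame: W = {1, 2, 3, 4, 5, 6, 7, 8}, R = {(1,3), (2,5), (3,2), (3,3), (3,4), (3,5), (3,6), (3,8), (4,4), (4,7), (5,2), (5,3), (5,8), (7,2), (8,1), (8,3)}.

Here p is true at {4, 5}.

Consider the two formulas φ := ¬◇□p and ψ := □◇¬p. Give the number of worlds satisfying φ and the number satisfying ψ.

For ¬◇□p:
1: ◇□p is F. ✓
2: ◇□p is F. ✓
3: ◇□p is T. ✗
4: ◇□p is F. ✓
5: ◇□p is T. ✗
6: ◇□p is F. ✓
7: ◇□p is T. ✗
8: ◇□p is F. ✓
— 5 worlds.
For □◇¬p:
1: successors {3}; ◇¬p there: 3:T. ✓
2: successors {5}; ◇¬p there: 5:T. ✓
3: successors {2, 3, 4, 5, 6, 8}; ◇¬p there: 2:F, 3:T, 4:T, 5:T, 6:F, 8:T. ✗
4: successors {4, 7}; ◇¬p there: 4:T, 7:T. ✓
5: successors {2, 3, 8}; ◇¬p there: 2:F, 3:T, 8:T. ✗
6: no successors, so □◇¬p holds vacuously. ✓
7: successors {2}; ◇¬p there: 2:F. ✗
8: successors {1, 3}; ◇¬p there: 1:T, 3:T. ✓
— 5 worlds.

5 and 5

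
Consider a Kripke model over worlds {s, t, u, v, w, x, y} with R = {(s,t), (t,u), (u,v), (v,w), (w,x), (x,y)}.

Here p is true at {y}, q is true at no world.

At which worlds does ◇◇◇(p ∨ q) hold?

s: successors {t}; ◇◇(p ∨ q) there: t:F. ✗
t: successors {u}; ◇◇(p ∨ q) there: u:F. ✗
u: successors {v}; ◇◇(p ∨ q) there: v:F. ✗
v: successors {w}; ◇◇(p ∨ q) there: w:T. ✓
w: successors {x}; ◇◇(p ∨ q) there: x:F. ✗
x: successors {y}; ◇◇(p ∨ q) there: y:F. ✗
y: no successors, so ◇◇◇(p ∨ q) fails. ✗

{v}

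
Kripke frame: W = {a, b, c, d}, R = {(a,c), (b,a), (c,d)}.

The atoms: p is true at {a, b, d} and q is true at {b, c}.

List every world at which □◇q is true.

a: successors {c}; ◇q there: c:F. ✗
b: successors {a}; ◇q there: a:T. ✓
c: successors {d}; ◇q there: d:F. ✗
d: no successors, so □◇q holds vacuously. ✓

{b, d}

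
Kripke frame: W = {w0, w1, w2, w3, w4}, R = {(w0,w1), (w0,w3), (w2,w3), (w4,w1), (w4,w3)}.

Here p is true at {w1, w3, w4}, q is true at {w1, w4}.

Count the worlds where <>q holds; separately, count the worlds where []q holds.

2 and 2

For <>q:
w0: successors {w1, w3}; q there: w1:T, w3:F. ✓
w1: no successors, so <>q fails. ✗
w2: successors {w3}; q there: w3:F. ✗
w3: no successors, so <>q fails. ✗
w4: successors {w1, w3}; q there: w1:T, w3:F. ✓
— 2 worlds.
For []q:
w0: successors {w1, w3}; q there: w1:T, w3:F. ✗
w1: no successors, so []q holds vacuously. ✓
w2: successors {w3}; q there: w3:F. ✗
w3: no successors, so []q holds vacuously. ✓
w4: successors {w1, w3}; q there: w1:T, w3:F. ✗
— 2 worlds.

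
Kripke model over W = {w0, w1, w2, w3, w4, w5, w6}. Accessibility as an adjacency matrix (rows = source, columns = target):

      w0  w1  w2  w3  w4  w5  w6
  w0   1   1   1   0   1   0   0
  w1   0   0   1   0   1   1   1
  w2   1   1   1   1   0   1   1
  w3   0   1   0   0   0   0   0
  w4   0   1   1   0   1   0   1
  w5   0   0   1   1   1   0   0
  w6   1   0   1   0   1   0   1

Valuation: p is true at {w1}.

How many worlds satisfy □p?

w0: successors {w0, w1, w2, w4}; p there: w0:F, w1:T, w2:F, w4:F. ✗
w1: successors {w2, w4, w5, w6}; p there: w2:F, w4:F, w5:F, w6:F. ✗
w2: successors {w0, w1, w2, w3, w5, w6}; p there: w0:F, w1:T, w2:F, w3:F, w5:F, w6:F. ✗
w3: successors {w1}; p there: w1:T. ✓
w4: successors {w1, w2, w4, w6}; p there: w1:T, w2:F, w4:F, w6:F. ✗
w5: successors {w2, w3, w4}; p there: w2:F, w3:F, w4:F. ✗
w6: successors {w0, w2, w4, w6}; p there: w0:F, w2:F, w4:F, w6:F. ✗
Satisfying worlds: {w3}.

1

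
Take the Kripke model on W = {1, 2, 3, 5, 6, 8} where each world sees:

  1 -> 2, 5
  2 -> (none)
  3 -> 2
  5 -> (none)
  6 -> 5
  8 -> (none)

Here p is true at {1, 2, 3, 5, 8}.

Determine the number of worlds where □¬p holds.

3

1: successors {2, 5}; ¬p there: 2:F, 5:F. ✗
2: no successors, so □¬p holds vacuously. ✓
3: successors {2}; ¬p there: 2:F. ✗
5: no successors, so □¬p holds vacuously. ✓
6: successors {5}; ¬p there: 5:F. ✗
8: no successors, so □¬p holds vacuously. ✓
Satisfying worlds: {2, 5, 8}.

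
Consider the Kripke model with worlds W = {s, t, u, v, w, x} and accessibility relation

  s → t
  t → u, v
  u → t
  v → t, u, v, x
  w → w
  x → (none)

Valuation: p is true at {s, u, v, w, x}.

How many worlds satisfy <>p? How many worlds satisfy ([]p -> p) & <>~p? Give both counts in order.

3 and 3

For <>p:
s: successors {t}; p there: t:F. ✗
t: successors {u, v}; p there: u:T, v:T. ✓
u: successors {t}; p there: t:F. ✗
v: successors {t, u, v, x}; p there: t:F, u:T, v:T, x:T. ✓
w: successors {w}; p there: w:T. ✓
x: no successors, so <>p fails. ✗
— 3 worlds.
For ([]p -> p) & <>~p:
s: []p -> p is T, <>~p is T. ✓
t: []p -> p is F, <>~p is F. ✗
u: []p -> p is T, <>~p is T. ✓
v: []p -> p is T, <>~p is T. ✓
w: []p -> p is T, <>~p is F. ✗
x: []p -> p is T, <>~p is F. ✗
— 3 worlds.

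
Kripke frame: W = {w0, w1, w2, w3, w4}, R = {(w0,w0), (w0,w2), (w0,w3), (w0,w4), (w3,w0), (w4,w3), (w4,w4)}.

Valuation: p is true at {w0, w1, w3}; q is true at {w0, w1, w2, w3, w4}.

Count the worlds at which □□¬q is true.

2

w0: successors {w0, w2, w3, w4}; □¬q there: w0:F, w2:T, w3:F, w4:F. ✗
w1: no successors, so □□¬q holds vacuously. ✓
w2: no successors, so □□¬q holds vacuously. ✓
w3: successors {w0}; □¬q there: w0:F. ✗
w4: successors {w3, w4}; □¬q there: w3:F, w4:F. ✗
Satisfying worlds: {w1, w2}.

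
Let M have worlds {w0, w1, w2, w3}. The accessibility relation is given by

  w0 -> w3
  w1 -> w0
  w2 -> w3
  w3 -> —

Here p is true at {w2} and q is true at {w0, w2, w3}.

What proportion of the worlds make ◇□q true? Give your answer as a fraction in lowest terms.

3/4

w0: successors {w3}; □q there: w3:T. ✓
w1: successors {w0}; □q there: w0:T. ✓
w2: successors {w3}; □q there: w3:T. ✓
w3: no successors, so ◇□q fails. ✗
That's 3 of 4 worlds, so 3/4.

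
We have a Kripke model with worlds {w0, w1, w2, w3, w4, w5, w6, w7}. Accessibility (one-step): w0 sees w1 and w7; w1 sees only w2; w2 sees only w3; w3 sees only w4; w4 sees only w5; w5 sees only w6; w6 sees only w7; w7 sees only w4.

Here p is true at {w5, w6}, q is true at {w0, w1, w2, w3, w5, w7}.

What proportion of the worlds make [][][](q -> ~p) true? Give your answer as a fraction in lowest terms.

5/8

w0: successors {w1, w7}; [][](q -> ~p) there: w1:T, w7:F. ✗
w1: successors {w2}; [][](q -> ~p) there: w2:T. ✓
w2: successors {w3}; [][](q -> ~p) there: w3:F. ✗
w3: successors {w4}; [][](q -> ~p) there: w4:T. ✓
w4: successors {w5}; [][](q -> ~p) there: w5:T. ✓
w5: successors {w6}; [][](q -> ~p) there: w6:T. ✓
w6: successors {w7}; [][](q -> ~p) there: w7:F. ✗
w7: successors {w4}; [][](q -> ~p) there: w4:T. ✓
That's 5 of 8 worlds, so 5/8.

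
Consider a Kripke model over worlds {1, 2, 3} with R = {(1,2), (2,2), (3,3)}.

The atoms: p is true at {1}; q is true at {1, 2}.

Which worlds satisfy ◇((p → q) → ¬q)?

1: successors {2}; (p → q) → ¬q there: 2:F. ✗
2: successors {2}; (p → q) → ¬q there: 2:F. ✗
3: successors {3}; (p → q) → ¬q there: 3:T. ✓

{3}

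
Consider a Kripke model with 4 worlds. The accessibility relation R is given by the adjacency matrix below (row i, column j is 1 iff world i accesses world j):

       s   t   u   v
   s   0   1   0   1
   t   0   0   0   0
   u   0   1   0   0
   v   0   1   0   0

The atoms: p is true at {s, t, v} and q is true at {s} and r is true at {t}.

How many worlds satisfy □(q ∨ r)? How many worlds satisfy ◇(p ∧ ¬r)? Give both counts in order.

For □(q ∨ r):
s: successors {t, v}; q ∨ r there: t:T, v:F. ✗
t: no successors, so □(q ∨ r) holds vacuously. ✓
u: successors {t}; q ∨ r there: t:T. ✓
v: successors {t}; q ∨ r there: t:T. ✓
— 3 worlds.
For ◇(p ∧ ¬r):
s: successors {t, v}; p ∧ ¬r there: t:F, v:T. ✓
t: no successors, so ◇(p ∧ ¬r) fails. ✗
u: successors {t}; p ∧ ¬r there: t:F. ✗
v: successors {t}; p ∧ ¬r there: t:F. ✗
— 1 world.

3 and 1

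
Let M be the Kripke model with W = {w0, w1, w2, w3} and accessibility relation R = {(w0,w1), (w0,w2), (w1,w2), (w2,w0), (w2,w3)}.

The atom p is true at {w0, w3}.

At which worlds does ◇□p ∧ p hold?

{w0}

w0: ◇□p is T, p is T. ✓
w1: ◇□p is T, p is F. ✗
w2: ◇□p is T, p is F. ✗
w3: ◇□p is F, p is T. ✗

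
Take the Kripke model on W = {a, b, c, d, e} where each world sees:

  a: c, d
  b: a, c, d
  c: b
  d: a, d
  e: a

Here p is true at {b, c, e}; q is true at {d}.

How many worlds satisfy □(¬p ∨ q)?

2

a: successors {c, d}; ¬p ∨ q there: c:F, d:T. ✗
b: successors {a, c, d}; ¬p ∨ q there: a:T, c:F, d:T. ✗
c: successors {b}; ¬p ∨ q there: b:F. ✗
d: successors {a, d}; ¬p ∨ q there: a:T, d:T. ✓
e: successors {a}; ¬p ∨ q there: a:T. ✓
Satisfying worlds: {d, e}.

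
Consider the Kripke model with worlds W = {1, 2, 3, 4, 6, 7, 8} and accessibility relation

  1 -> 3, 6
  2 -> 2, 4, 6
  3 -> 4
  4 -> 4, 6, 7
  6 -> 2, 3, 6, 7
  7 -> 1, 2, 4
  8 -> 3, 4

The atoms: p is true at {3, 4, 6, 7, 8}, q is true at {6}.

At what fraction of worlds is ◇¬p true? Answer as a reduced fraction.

3/7

1: successors {3, 6}; ¬p there: 3:F, 6:F. ✗
2: successors {2, 4, 6}; ¬p there: 2:T, 4:F, 6:F. ✓
3: successors {4}; ¬p there: 4:F. ✗
4: successors {4, 6, 7}; ¬p there: 4:F, 6:F, 7:F. ✗
6: successors {2, 3, 6, 7}; ¬p there: 2:T, 3:F, 6:F, 7:F. ✓
7: successors {1, 2, 4}; ¬p there: 1:T, 2:T, 4:F. ✓
8: successors {3, 4}; ¬p there: 3:F, 4:F. ✗
That's 3 of 7 worlds, so 3/7.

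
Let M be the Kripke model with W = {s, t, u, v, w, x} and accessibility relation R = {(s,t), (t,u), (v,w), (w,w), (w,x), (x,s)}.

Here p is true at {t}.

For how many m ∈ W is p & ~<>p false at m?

s: p is F, ~<>p is F. ✗
t: p is T, ~<>p is T. ✓
u: p is F, ~<>p is T. ✗
v: p is F, ~<>p is T. ✗
w: p is F, ~<>p is T. ✗
x: p is F, ~<>p is T. ✗
Satisfying worlds: {t}.
So p & ~<>p fails at the other 5 worlds.

5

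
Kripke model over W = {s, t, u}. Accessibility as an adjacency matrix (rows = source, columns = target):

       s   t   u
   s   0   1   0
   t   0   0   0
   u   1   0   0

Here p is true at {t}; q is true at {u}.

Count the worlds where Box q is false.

s: successors {t}; q there: t:F. ✗
t: no successors, so Box q holds vacuously. ✓
u: successors {s}; q there: s:F. ✗
Satisfying worlds: {t}.
So Box q fails at the other 2 worlds.

2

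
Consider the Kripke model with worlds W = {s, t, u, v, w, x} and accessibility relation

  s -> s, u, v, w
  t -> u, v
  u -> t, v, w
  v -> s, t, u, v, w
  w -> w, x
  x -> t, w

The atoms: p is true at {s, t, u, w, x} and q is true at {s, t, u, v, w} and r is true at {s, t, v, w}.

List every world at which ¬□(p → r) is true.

s: □(p → r) is F. ✓
t: □(p → r) is F. ✓
u: □(p → r) is T. ✗
v: □(p → r) is F. ✓
w: □(p → r) is F. ✓
x: □(p → r) is T. ✗

{s, t, v, w}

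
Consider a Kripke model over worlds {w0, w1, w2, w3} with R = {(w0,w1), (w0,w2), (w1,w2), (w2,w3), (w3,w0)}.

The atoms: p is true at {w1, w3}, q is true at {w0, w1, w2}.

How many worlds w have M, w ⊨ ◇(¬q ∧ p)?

w0: successors {w1, w2}; ¬q ∧ p there: w1:F, w2:F. ✗
w1: successors {w2}; ¬q ∧ p there: w2:F. ✗
w2: successors {w3}; ¬q ∧ p there: w3:T. ✓
w3: successors {w0}; ¬q ∧ p there: w0:F. ✗
Satisfying worlds: {w2}.

1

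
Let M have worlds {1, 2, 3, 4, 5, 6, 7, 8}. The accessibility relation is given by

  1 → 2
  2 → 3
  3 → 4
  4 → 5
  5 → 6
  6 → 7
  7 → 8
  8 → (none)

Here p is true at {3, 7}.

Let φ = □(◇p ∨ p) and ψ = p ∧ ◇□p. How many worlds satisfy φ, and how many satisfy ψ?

For □(◇p ∨ p):
1: successors {2}; ◇p ∨ p there: 2:T. ✓
2: successors {3}; ◇p ∨ p there: 3:T. ✓
3: successors {4}; ◇p ∨ p there: 4:F. ✗
4: successors {5}; ◇p ∨ p there: 5:F. ✗
5: successors {6}; ◇p ∨ p there: 6:T. ✓
6: successors {7}; ◇p ∨ p there: 7:T. ✓
7: successors {8}; ◇p ∨ p there: 8:F. ✗
8: no successors, so □(◇p ∨ p) holds vacuously. ✓
— 5 worlds.
For p ∧ ◇□p:
1: p is F, ◇□p is T. ✗
2: p is F, ◇□p is F. ✗
3: p is T, ◇□p is F. ✗
4: p is F, ◇□p is F. ✗
5: p is F, ◇□p is T. ✗
6: p is F, ◇□p is F. ✗
7: p is T, ◇□p is T. ✓
8: p is F, ◇□p is F. ✗
— 1 world.

5 and 1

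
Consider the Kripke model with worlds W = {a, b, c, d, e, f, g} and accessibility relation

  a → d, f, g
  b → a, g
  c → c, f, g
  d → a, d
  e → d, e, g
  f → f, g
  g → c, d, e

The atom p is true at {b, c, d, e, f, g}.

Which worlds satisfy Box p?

a: successors {d, f, g}; p there: d:T, f:T, g:T. ✓
b: successors {a, g}; p there: a:F, g:T. ✗
c: successors {c, f, g}; p there: c:T, f:T, g:T. ✓
d: successors {a, d}; p there: a:F, d:T. ✗
e: successors {d, e, g}; p there: d:T, e:T, g:T. ✓
f: successors {f, g}; p there: f:T, g:T. ✓
g: successors {c, d, e}; p there: c:T, d:T, e:T. ✓

{a, c, e, f, g}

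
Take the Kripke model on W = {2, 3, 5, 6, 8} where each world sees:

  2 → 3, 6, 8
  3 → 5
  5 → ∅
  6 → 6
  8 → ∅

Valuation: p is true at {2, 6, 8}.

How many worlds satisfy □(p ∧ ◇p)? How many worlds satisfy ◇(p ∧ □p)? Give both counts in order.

For □(p ∧ ◇p):
2: successors {3, 6, 8}; p ∧ ◇p there: 3:F, 6:T, 8:F. ✗
3: successors {5}; p ∧ ◇p there: 5:F. ✗
5: no successors, so □(p ∧ ◇p) holds vacuously. ✓
6: successors {6}; p ∧ ◇p there: 6:T. ✓
8: no successors, so □(p ∧ ◇p) holds vacuously. ✓
— 3 worlds.
For ◇(p ∧ □p):
2: successors {3, 6, 8}; p ∧ □p there: 3:F, 6:T, 8:T. ✓
3: successors {5}; p ∧ □p there: 5:F. ✗
5: no successors, so ◇(p ∧ □p) fails. ✗
6: successors {6}; p ∧ □p there: 6:T. ✓
8: no successors, so ◇(p ∧ □p) fails. ✗
— 2 worlds.

3 and 2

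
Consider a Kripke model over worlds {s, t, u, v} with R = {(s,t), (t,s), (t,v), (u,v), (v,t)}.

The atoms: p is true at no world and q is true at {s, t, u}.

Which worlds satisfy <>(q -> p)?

{t, u}

s: successors {t}; q -> p there: t:F. ✗
t: successors {s, v}; q -> p there: s:F, v:T. ✓
u: successors {v}; q -> p there: v:T. ✓
v: successors {t}; q -> p there: t:F. ✗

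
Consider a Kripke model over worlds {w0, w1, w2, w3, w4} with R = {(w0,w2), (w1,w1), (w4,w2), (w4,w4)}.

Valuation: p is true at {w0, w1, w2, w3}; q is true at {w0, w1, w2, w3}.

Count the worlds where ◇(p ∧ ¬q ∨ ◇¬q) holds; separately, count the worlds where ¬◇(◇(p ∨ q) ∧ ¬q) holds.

1 and 4

For ◇(p ∧ ¬q ∨ ◇¬q):
w0: successors {w2}; p ∧ ¬q ∨ ◇¬q there: w2:F. ✗
w1: successors {w1}; p ∧ ¬q ∨ ◇¬q there: w1:F. ✗
w2: no successors, so ◇(p ∧ ¬q ∨ ◇¬q) fails. ✗
w3: no successors, so ◇(p ∧ ¬q ∨ ◇¬q) fails. ✗
w4: successors {w2, w4}; p ∧ ¬q ∨ ◇¬q there: w2:F, w4:T. ✓
— 1 world.
For ¬◇(◇(p ∨ q) ∧ ¬q):
w0: ◇(◇(p ∨ q) ∧ ¬q) is F. ✓
w1: ◇(◇(p ∨ q) ∧ ¬q) is F. ✓
w2: ◇(◇(p ∨ q) ∧ ¬q) is F. ✓
w3: ◇(◇(p ∨ q) ∧ ¬q) is F. ✓
w4: ◇(◇(p ∨ q) ∧ ¬q) is T. ✗
— 4 worlds.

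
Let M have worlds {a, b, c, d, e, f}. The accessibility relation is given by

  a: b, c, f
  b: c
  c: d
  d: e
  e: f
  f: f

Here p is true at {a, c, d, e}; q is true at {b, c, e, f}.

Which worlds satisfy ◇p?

{a, b, c, d}

a: successors {b, c, f}; p there: b:F, c:T, f:F. ✓
b: successors {c}; p there: c:T. ✓
c: successors {d}; p there: d:T. ✓
d: successors {e}; p there: e:T. ✓
e: successors {f}; p there: f:F. ✗
f: successors {f}; p there: f:F. ✗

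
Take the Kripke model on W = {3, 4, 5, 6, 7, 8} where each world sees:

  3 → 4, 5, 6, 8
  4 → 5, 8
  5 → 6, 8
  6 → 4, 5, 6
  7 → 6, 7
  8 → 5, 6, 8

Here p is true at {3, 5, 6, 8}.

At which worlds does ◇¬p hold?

3: successors {4, 5, 6, 8}; ¬p there: 4:T, 5:F, 6:F, 8:F. ✓
4: successors {5, 8}; ¬p there: 5:F, 8:F. ✗
5: successors {6, 8}; ¬p there: 6:F, 8:F. ✗
6: successors {4, 5, 6}; ¬p there: 4:T, 5:F, 6:F. ✓
7: successors {6, 7}; ¬p there: 6:F, 7:T. ✓
8: successors {5, 6, 8}; ¬p there: 5:F, 6:F, 8:F. ✗

{3, 6, 7}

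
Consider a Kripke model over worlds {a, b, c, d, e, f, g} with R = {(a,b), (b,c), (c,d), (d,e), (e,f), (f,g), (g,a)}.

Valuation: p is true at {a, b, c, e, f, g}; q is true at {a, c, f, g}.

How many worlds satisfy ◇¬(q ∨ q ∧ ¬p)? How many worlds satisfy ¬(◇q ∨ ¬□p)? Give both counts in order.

3 and 2

For ◇¬(q ∨ q ∧ ¬p):
a: successors {b}; ¬(q ∨ q ∧ ¬p) there: b:T. ✓
b: successors {c}; ¬(q ∨ q ∧ ¬p) there: c:F. ✗
c: successors {d}; ¬(q ∨ q ∧ ¬p) there: d:T. ✓
d: successors {e}; ¬(q ∨ q ∧ ¬p) there: e:T. ✓
e: successors {f}; ¬(q ∨ q ∧ ¬p) there: f:F. ✗
f: successors {g}; ¬(q ∨ q ∧ ¬p) there: g:F. ✗
g: successors {a}; ¬(q ∨ q ∧ ¬p) there: a:F. ✗
— 3 worlds.
For ¬(◇q ∨ ¬□p):
a: ◇q ∨ ¬□p is F. ✓
b: ◇q ∨ ¬□p is T. ✗
c: ◇q ∨ ¬□p is T. ✗
d: ◇q ∨ ¬□p is F. ✓
e: ◇q ∨ ¬□p is T. ✗
f: ◇q ∨ ¬□p is T. ✗
g: ◇q ∨ ¬□p is T. ✗
— 2 worlds.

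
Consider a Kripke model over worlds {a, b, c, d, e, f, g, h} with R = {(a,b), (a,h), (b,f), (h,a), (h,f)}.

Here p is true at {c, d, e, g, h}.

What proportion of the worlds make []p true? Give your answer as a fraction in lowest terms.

5/8

a: successors {b, h}; p there: b:F, h:T. ✗
b: successors {f}; p there: f:F. ✗
c: no successors, so []p holds vacuously. ✓
d: no successors, so []p holds vacuously. ✓
e: no successors, so []p holds vacuously. ✓
f: no successors, so []p holds vacuously. ✓
g: no successors, so []p holds vacuously. ✓
h: successors {a, f}; p there: a:F, f:F. ✗
That's 5 of 8 worlds, so 5/8.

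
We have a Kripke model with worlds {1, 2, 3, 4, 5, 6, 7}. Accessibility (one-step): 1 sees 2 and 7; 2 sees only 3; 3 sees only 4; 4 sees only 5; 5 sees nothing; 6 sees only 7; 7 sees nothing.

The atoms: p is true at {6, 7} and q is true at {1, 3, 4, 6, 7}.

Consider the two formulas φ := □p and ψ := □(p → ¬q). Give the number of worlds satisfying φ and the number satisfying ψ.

For □p:
1: successors {2, 7}; p there: 2:F, 7:T. ✗
2: successors {3}; p there: 3:F. ✗
3: successors {4}; p there: 4:F. ✗
4: successors {5}; p there: 5:F. ✗
5: no successors, so □p holds vacuously. ✓
6: successors {7}; p there: 7:T. ✓
7: no successors, so □p holds vacuously. ✓
— 3 worlds.
For □(p → ¬q):
1: successors {2, 7}; p → ¬q there: 2:T, 7:F. ✗
2: successors {3}; p → ¬q there: 3:T. ✓
3: successors {4}; p → ¬q there: 4:T. ✓
4: successors {5}; p → ¬q there: 5:T. ✓
5: no successors, so □(p → ¬q) holds vacuously. ✓
6: successors {7}; p → ¬q there: 7:F. ✗
7: no successors, so □(p → ¬q) holds vacuously. ✓
— 5 worlds.

3 and 5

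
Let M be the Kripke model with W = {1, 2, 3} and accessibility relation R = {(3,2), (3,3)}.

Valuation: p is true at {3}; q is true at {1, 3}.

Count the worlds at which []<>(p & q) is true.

1: no successors, so []<>(p & q) holds vacuously. ✓
2: no successors, so []<>(p & q) holds vacuously. ✓
3: successors {2, 3}; <>(p & q) there: 2:F, 3:T. ✗
Satisfying worlds: {1, 2}.

2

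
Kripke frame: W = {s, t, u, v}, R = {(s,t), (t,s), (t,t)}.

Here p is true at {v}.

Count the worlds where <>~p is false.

s: successors {t}; ~p there: t:T. ✓
t: successors {s, t}; ~p there: s:T, t:T. ✓
u: no successors, so <>~p fails. ✗
v: no successors, so <>~p fails. ✗
Satisfying worlds: {s, t}.
So <>~p fails at the other 2 worlds.

2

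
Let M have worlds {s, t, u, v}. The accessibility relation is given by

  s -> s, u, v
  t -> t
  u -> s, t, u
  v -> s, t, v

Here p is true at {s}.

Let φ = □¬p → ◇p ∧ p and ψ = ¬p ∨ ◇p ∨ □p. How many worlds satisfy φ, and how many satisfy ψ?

For □¬p → ◇p ∧ p:
s: □¬p is F, ◇p ∧ p is T. ✓
t: □¬p is T, ◇p ∧ p is F. ✗
u: □¬p is F, ◇p ∧ p is F. ✓
v: □¬p is F, ◇p ∧ p is F. ✓
— 3 worlds.
For ¬p ∨ ◇p ∨ □p:
s: ¬p is F, ◇p ∨ □p is T. ✓
t: ¬p is T, ◇p ∨ □p is F. ✓
u: ¬p is T, ◇p ∨ □p is T. ✓
v: ¬p is T, ◇p ∨ □p is T. ✓
— 4 worlds.

3 and 4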